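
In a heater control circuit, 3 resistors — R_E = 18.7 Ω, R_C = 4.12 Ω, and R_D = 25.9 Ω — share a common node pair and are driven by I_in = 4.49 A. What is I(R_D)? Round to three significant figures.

I ≈ 0.518 A

Conductances: ΣG = 1/18.7 + 1/4.12 + 1/25.9 = 0.3348 (1/Ω).
Current divider: I(R_D) = I_in · G_k/ΣG = 4.49 × (0.03861/0.3348) = 4.49 × 0.1153 = 0.5178 A.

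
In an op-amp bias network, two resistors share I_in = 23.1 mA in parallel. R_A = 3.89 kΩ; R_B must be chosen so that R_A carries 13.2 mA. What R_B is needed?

Two-branch current divider: I_A = I_in · R_B/(R_A + R_B).
With f = 0.5714, R_B = R_A · f/(1−f) = 3.89 × 1.333 = 5.187 kΩ.

R_B ≈ 5.19 kΩ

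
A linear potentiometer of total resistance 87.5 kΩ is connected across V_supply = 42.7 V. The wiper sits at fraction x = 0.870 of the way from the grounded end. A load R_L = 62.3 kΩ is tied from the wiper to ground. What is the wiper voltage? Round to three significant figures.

V_out ≈ 32.1 V

The pot divides into 11.38 kΩ above the wiper and 76.12 kΩ below.
(x·R_p) ‖ R_L = 34.26 kΩ.
Then V_out = V_supply · 34.26/(11.38 + 34.26) = 32.06 V.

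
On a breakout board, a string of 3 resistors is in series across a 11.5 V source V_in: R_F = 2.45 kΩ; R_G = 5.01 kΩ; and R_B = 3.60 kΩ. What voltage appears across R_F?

V ≈ 2.55 V

Total series resistance ΣR = 2.45 + 5.01 + 3.60 = 11.06 kΩ.
Voltage divider: V = V_in · (2.450 / 11.06) = 11.5 × 0.2215 = 2.547 V.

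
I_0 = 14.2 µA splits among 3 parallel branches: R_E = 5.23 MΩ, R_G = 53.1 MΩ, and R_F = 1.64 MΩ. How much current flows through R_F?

Total conductance ΣG = 1/5.23 + 1/53.1 + 1/1.64 = 0.8198 (units of 1/MΩ).
R_F takes the fraction G_k/ΣG = 0.6098/0.8198 = 0.7438, so I = 14.2 × 0.7438 = 10.56 µA.

I ≈ 10.6 µA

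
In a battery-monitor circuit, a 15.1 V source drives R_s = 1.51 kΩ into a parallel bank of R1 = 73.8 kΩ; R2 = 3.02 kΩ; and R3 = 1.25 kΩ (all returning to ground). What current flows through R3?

I ≈ 4.43 mA

Combine the parallel branches: R_p = (1/73.8 + 1/3.02 + 1/1.25)⁻¹ = 0.8736 kΩ.
V_A = 15.1 × 0.8736/2.384 = 5.534 V.
I(R3) = V_A / R3 = 5.534/1.25 = 4.427 mA.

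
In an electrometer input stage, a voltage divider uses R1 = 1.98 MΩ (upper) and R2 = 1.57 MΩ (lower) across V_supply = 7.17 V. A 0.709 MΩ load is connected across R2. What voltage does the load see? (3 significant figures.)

V_out ≈ 1.42 V

First combine the lower leg with the load: R2 ‖ R_L = 0.4884 MΩ.
Now apply the divider: V_out = 7.17 × 0.1979 = 1.419 V.
(Unloaded it would be 3.17 V; the load pulls it down.)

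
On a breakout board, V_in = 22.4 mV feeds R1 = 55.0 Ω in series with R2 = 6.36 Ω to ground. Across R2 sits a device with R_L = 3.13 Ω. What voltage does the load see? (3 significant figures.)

V_out ≈ 0.823 mV

First combine the lower leg with the load: R2 ‖ R_L = 2.098 Ω.
Now apply the divider: V_out = 22.4 × 0.03674 = 0.8229 mV.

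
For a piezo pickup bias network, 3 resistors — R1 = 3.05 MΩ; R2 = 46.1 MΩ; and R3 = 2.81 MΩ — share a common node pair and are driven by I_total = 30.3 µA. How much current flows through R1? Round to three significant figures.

Conductances: ΣG = 1/3.05 + 1/46.1 + 1/2.81 = 0.7054 (1/MΩ).
R1 takes the fraction G_k/ΣG = 0.3279/0.7054 = 0.4648, so I = 30.3 × 0.4648 = 14.08 µA.

I ≈ 14.1 µA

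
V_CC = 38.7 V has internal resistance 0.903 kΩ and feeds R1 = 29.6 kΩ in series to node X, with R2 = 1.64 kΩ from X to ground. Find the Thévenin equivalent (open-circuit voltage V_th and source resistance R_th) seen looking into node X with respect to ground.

V_th ≈ 1.97 V, R_th ≈ 1.56 kΩ

R1' = 0.903 + 29.6 = 30.50 kΩ (source resistance + R1).
With X open, the divider is unloaded: V_th = 38.7 × 1.64/32.14 = 1.975 V.
Zeroing V_CC shorts the top of R1' to ground, so R_th = R1' ‖ R2 = 1.556 kΩ.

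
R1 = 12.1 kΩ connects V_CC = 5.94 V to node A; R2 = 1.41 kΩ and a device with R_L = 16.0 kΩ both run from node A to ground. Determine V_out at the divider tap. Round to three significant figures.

First combine the lower leg with the load: R2 ‖ R_L = 1.296 kΩ.
Then V_out = V_CC · R2'/(R1 + R2') = 5.94 × 1.296/13.40 = 0.5746 V.

V_out ≈ 0.575 V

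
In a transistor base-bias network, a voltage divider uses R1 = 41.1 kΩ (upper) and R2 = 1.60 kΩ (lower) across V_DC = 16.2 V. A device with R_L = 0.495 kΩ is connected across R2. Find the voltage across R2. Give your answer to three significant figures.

First combine the lower leg with the load: R2 ‖ R_L = 0.3780 kΩ.
Voltage divider with the loaded lower leg: V_out = 16.2 × 0.3780/(41.1 + 0.3780) = 16.2 × 0.009114 = 0.1477 V.

V_out ≈ 0.148 V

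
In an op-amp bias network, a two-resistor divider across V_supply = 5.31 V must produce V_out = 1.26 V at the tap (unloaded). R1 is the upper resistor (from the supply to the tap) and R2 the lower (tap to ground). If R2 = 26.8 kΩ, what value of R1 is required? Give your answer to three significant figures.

The divider ratio is R2/(R1+R2) = 1.26/5.31 = 0.2373.
R1 = R2·(1/k − 1) = 26.8 × 3.214 = 86.14 kΩ.

R1 ≈ 86.1 kΩ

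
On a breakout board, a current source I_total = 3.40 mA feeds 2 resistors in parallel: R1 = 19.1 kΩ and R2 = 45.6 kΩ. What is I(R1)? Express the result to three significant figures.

With just two branches, the current splits inversely with resistance.
So I = 3.40 × 45.6/64.70 = 2.396 mA.

I ≈ 2.40 mA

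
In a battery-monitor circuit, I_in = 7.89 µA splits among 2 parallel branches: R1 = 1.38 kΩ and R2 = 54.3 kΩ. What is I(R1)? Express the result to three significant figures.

I ≈ 7.69 µA

For two parallel branches, I_k = I_in · (other R)/(sum of R).
I(R1) = 7.89 × 54.3/(1.38 + 54.3) = 7.89 × 0.9752 = 7.694 µA.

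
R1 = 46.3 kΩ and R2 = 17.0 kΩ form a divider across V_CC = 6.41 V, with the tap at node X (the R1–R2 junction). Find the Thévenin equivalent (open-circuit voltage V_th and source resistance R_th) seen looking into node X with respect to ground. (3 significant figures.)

V_th ≈ 1.72 V, R_th ≈ 12.4 kΩ

V_th is the unloaded tap voltage: V_CC · R2/(R1+R2) = 6.41 × 0.2686 = 1.721 V.
Looking into X with the source shorted: R_th = R1·R2/(R1+R2) = 46.30 × 17.0/63.30 = 12.43 kΩ.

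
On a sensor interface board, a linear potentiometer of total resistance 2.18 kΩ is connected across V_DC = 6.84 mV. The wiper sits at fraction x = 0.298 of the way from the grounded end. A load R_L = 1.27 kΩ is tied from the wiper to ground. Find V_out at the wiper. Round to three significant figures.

V_out ≈ 1.50 mV

The pot divides into 1.530 kΩ above the wiper and 0.6496 kΩ below.
Lower segment in parallel with the load: 0.6496 ‖ 1.27 = 0.4298 kΩ.
Loaded-divider output: V_out = 6.84 × 0.2193 = 1.500 mV.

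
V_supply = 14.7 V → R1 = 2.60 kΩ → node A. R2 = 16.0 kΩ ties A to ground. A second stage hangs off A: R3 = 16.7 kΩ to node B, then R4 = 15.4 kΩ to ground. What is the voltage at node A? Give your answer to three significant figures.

Looking into the second stage from A: R3 + R4 = 32.10 kΩ appears in parallel with R2.
R2 ‖ (R3+R4) = 10.68 kΩ.
V_A = 14.7 × 10.68/(2.60 + 10.68) = 11.82 V.

V_A ≈ 11.8 V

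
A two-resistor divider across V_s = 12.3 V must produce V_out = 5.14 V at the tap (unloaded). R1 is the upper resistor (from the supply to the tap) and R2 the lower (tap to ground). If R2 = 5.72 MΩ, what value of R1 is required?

Required fraction k = V_out/V_s = 0.4179.
So R1 = R2 · (V_s/V_out − 1) = 5.72 × (12.3/5.14 − 1) = 5.72 × 1.393 = 7.968 MΩ.

R1 ≈ 7.97 MΩ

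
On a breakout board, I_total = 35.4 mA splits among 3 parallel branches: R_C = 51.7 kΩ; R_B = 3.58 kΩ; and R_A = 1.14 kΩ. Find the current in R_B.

Conductances: ΣG = 1/51.7 + 1/3.58 + 1/1.14 = 1.176 (1/kΩ).
By the current-divider rule, I = I_total · G_k/ΣG = 35.4 × 0.2376 = 8.409 mA.

I ≈ 8.41 mA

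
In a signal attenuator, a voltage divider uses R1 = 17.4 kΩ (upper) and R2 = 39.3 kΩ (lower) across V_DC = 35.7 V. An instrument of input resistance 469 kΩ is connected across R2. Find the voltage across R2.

V_out ≈ 24.1 V

The load sits in parallel with R2, giving an effective lower resistance R2' = R2·R_L/(R2+R_L) = 36.26 kΩ.
Then V_out = V_DC · R2'/(R1 + R2') = 35.7 × 36.26/53.66 = 24.12 V.
(Unloaded it would be 24.7 V; the load pulls it down.)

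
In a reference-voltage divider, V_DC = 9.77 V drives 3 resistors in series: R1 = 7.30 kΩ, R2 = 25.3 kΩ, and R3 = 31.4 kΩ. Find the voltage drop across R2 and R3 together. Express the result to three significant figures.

V ≈ 8.66 V

Total series resistance ΣR = 7.30 + 25.3 + 31.4 = 64.00 kΩ.
R_{R2..R3} = 25.3 + 31.4 = 56.70 kΩ.
By the voltage-divider rule, V = 9.77 × 56.70/64.00 = 8.656 V.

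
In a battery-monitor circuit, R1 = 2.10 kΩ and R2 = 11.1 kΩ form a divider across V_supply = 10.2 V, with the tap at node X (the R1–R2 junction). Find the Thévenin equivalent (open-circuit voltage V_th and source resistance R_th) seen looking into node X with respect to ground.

Open-circuit (no load on X): V_th = V_supply · R2/(R1 + R2) = 10.2 × 11.1/(2.100 + 11.1) = 8.577 V.
Looking into X with the source shorted: R_th = R1·R2/(R1+R2) = 2.100 × 11.1/13.20 = 1.766 kΩ.

V_th ≈ 8.58 V, R_th ≈ 1.77 kΩ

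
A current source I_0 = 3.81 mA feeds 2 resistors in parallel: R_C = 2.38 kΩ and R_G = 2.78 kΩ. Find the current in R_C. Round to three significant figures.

I ≈ 2.05 mA

With just two branches, the current splits inversely with resistance.
I(R_C) = 3.81 × 2.78/(2.38 + 2.78) = 3.81 × 0.5388 = 2.053 mA.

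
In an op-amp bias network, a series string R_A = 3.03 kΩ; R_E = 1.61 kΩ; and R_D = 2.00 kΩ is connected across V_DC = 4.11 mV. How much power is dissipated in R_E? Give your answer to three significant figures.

P ≈ 0.617 nW

ΣR = 6.640 kΩ → I = 4.11/6.640 = 0.6190 µA.
V(R_E) = I·R = 0.9966 mV; P = V·I = 0.9966 × 0.6190 = 0.6168 nW.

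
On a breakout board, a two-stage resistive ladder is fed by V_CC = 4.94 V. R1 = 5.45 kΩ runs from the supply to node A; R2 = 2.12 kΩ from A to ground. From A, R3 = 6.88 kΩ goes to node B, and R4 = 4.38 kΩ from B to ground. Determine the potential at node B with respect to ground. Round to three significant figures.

V_B ≈ 0.474 V

The second stage (R3 + R4 = 11.26 kΩ) loads node A in parallel with R2.
Effective lower resistance at A: R2 ‖ 11.26 = 1.784 kΩ.
V_A = 4.94 × 1.784/(5.45 + 1.784) = 1.218 V.
Then the unloaded second divider: V_B = V_A × R4/(R3+R4) = 1.218 × 0.3890 = 0.4739 V.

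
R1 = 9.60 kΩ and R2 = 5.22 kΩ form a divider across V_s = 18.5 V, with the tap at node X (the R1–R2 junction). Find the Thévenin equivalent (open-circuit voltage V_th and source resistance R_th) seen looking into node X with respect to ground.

Open-circuit (no load on X): V_th = V_s · R2/(R1 + R2) = 18.5 × 5.22/(9.600 + 5.22) = 6.516 V.
With V_s suppressed (replaced by a short), R_th = R1 ‖ R2 = (9.600 × 5.22)/(9.600 + 5.22) = 3.381 kΩ.

V_th ≈ 6.52 V, R_th ≈ 3.38 kΩ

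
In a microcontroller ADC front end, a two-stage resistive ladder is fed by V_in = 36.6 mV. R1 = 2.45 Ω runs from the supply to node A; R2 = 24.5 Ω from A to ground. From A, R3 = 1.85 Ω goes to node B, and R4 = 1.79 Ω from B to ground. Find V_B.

Looking into the second stage from A: R3 + R4 = 3.640 Ω appears in parallel with R2.
R2 ‖ (R3+R4) = 3.169 Ω.
First divider: V_A = V_in · 3.169/(2.45 + 3.169) = 20.64 mV.
Stage 2 is unloaded, so V_B = V_A · R4/(R3+R4) = 20.64 × 1.79/3.640 = 10.15 mV.

V_B ≈ 10.2 mV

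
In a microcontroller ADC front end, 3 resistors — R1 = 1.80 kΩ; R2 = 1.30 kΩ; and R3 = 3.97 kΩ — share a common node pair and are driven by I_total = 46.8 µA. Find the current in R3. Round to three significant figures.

I ≈ 7.48 µA

Total conductance ΣG = 1/1.80 + 1/1.30 + 1/3.97 = 1.577 (units of 1/kΩ).
R3 takes the fraction G_k/ΣG = 0.2519/1.577 = 0.1598, so I = 46.8 × 0.1598 = 7.477 µA.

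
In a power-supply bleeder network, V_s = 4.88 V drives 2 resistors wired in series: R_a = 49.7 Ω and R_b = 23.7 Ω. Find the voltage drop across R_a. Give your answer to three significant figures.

V ≈ 3.30 V

Total series resistance ΣR = 49.7 + 23.7 = 73.40 Ω.
V = V_s · R/ΣR = 4.88 × 0.6771 = 3.304 V.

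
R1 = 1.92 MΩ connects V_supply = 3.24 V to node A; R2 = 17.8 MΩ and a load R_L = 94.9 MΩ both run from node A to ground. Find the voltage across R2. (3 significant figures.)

The load sits in parallel with R2, giving an effective lower resistance R2' = R2·R_L/(R2+R_L) = 14.99 MΩ.
Voltage divider with the loaded lower leg: V_out = 3.24 × 14.99/(1.92 + 14.99) = 3.24 × 0.8864 = 2.872 V.

V_out ≈ 2.87 V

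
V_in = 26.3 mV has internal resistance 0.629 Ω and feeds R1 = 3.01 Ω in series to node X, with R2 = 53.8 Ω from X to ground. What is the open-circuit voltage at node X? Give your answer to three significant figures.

V_th ≈ 24.6 mV

R1' = 0.629 + 3.01 = 3.639 Ω (source resistance + R1).
Open-circuit (no load on X): V_th = V_in · R2/(R1' + R2) = 26.3 × 53.8/(3.639 + 53.8) = 24.63 mV.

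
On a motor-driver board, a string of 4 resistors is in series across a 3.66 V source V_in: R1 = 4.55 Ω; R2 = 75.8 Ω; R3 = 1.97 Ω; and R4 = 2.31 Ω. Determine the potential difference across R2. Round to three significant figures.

Total series resistance ΣR = 4.55 + 75.8 + 1.97 + 2.31 = 84.63 Ω.
By the voltage-divider rule, V = 3.66 × 75.80/84.63 = 3.278 V.

V ≈ 3.28 V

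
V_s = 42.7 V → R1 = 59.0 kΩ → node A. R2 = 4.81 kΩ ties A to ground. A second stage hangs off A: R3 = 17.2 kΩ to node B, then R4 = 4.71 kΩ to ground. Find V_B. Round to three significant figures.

V_B ≈ 0.575 V

Node A sees R2 in parallel with the series input of stage 2, R3 + R4 = 21.91 kΩ.
R2 ‖ (R3+R4) = 3.944 kΩ.
So V_A = 42.7 × 0.06266 = 2.676 V.
Then the unloaded second divider: V_B = V_A × R4/(R3+R4) = 2.676 × 0.2150 = 0.5752 V.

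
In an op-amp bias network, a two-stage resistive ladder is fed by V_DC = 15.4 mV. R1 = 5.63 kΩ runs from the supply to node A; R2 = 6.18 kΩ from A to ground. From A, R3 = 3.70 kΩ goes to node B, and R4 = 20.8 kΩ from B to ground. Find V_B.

The second stage (R3 + R4 = 24.50 kΩ) loads node A in parallel with R2.
Effective lower resistance at A: R2 ‖ 24.50 = 4.935 kΩ.
First divider: V_A = V_DC · 4.935/(5.63 + 4.935) = 7.194 mV.
V_B = V_A × 0.8490 = 6.107 mV.

V_B ≈ 6.11 mV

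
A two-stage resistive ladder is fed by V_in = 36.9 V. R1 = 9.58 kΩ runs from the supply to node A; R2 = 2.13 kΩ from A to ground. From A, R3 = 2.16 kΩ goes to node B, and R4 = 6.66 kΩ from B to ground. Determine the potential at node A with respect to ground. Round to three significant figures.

The second stage (R3 + R4 = 8.820 kΩ) loads node A in parallel with R2.
R2 ‖ (R3+R4) = 1.716 kΩ.
First divider: V_A = V_in · 1.716/(9.58 + 1.716) = 5.605 V.

V_A ≈ 5.60 V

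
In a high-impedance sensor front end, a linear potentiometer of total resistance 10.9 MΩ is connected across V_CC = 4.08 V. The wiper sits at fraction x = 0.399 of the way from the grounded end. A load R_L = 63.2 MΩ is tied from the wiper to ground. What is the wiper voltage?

Lower segment x·R_p = 4.349 MΩ; upper segment (1−x)·R_p = 6.551 MΩ.
R_L loads the lower segment: effective lower R = 4.069 MΩ.
V_out = 4.08 × 4.069/(6.551 + 4.069) = 1.563 V.
(Unloaded: V_out = x·V_CC = 1.63 V.)

V_out ≈ 1.56 V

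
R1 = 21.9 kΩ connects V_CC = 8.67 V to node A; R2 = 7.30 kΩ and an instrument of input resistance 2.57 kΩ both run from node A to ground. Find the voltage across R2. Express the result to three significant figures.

First combine the lower leg with the load: R2 ‖ R_L = 1.901 kΩ.
Then V_out = V_CC · R2'/(R1 + R2') = 8.67 × 1.901/23.80 = 0.6924 V.

V_out ≈ 0.692 V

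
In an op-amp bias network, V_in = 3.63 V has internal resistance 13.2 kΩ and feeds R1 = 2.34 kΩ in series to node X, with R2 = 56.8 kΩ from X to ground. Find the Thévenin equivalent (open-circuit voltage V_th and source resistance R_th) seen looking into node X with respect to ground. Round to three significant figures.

V_th ≈ 2.85 V, R_th ≈ 12.2 kΩ

R1' = 13.2 + 2.34 = 15.54 kΩ (source resistance + R1).
With X open, the divider is unloaded: V_th = 3.63 × 56.8/72.34 = 2.850 V.
Zeroing V_in shorts the top of R1' to ground, so R_th = R1' ‖ R2 = 12.20 kΩ.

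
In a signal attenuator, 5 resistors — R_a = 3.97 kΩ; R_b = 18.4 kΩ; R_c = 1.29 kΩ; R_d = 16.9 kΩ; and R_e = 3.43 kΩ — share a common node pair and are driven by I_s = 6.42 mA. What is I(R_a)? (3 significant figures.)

Conductances: ΣG = 1/3.97 + 1/18.4 + 1/1.29 + 1/16.9 + 1/3.43 = 1.432 (1/kΩ).
By the current-divider rule, I = I_s · G_k/ΣG = 6.42 × 0.1759 = 1.129 mA.

I ≈ 1.13 mA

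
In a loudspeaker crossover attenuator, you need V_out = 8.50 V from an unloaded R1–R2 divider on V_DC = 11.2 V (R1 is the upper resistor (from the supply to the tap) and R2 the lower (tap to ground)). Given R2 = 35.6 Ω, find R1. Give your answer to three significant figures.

The divider ratio is R2/(R1+R2) = 8.50/11.2 = 0.7589.
Rearranging, R1 = R2·(1−k)/k = 35.6 × 0.3176 = 11.31 Ω.

R1 ≈ 11.3 Ω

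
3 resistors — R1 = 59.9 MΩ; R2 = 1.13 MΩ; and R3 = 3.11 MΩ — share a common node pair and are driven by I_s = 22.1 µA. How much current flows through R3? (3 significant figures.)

I ≈ 5.81 µA

ΣG = 1/59.9 + 1/1.13 + 1/3.11 = 1.223.
By the current-divider rule, I = I_s · G_k/ΣG = 22.1 × 0.2629 = 5.809 µA.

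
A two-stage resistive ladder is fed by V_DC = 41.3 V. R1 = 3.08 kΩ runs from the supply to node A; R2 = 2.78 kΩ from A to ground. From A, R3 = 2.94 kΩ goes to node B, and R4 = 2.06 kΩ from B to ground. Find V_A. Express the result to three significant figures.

V_A ≈ 15.2 V

Looking into the second stage from A: R3 + R4 = 5.000 kΩ appears in parallel with R2.
Effective lower resistance at A: R2 ‖ 5.000 = 1.787 kΩ.
V_A = 41.3 × 1.787/(3.08 + 1.787) = 15.16 V.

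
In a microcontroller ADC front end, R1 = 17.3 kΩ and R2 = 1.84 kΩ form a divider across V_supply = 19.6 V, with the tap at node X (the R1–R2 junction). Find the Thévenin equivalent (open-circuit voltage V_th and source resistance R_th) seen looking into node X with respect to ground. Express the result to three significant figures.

With X open, the divider is unloaded: V_th = 19.6 × 1.84/19.14 = 1.884 V.
With V_supply suppressed (replaced by a short), R_th = R1 ‖ R2 = (17.30 × 1.84)/(17.30 + 1.84) = 1.663 kΩ.

V_th ≈ 1.88 V, R_th ≈ 1.66 kΩ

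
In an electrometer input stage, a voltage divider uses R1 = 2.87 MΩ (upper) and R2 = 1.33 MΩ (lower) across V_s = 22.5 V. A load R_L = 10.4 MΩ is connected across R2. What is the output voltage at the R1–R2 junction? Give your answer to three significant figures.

V_out ≈ 6.55 V

R2 ‖ R_L = (1.33 × 10.4)/(1.33 + 10.4) = 1.179 MΩ.
Voltage divider with the loaded lower leg: V_out = 22.5 × 1.179/(2.87 + 1.179) = 22.5 × 0.2912 = 6.552 V.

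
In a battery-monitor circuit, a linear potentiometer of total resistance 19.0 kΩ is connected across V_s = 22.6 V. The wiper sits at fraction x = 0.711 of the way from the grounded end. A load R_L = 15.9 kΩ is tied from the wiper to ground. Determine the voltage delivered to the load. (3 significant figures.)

V_out ≈ 12.9 V

Split the track: R_lower = x·R_p = 13.51 kΩ, R_upper = (1−x)·R_p = 5.491 kΩ.
(x·R_p) ‖ R_L = 7.304 kΩ.
Loaded-divider output: V_out = 22.6 × 0.5708 = 12.90 V.
(Unloaded: V_out = x·V_s = 16.1 V.)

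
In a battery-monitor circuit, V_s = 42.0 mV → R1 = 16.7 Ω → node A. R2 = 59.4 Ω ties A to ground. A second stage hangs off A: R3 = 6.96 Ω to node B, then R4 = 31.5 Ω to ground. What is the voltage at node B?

Looking into the second stage from A: R3 + R4 = 38.46 Ω appears in parallel with R2.
R2 ‖ (R3+R4) = 23.34 Ω.
V_A = 42.0 × 23.34/(16.7 + 23.34) = 24.48 mV.
Stage 2 is unloaded, so V_B = V_A · R4/(R3+R4) = 24.48 × 31.5/38.46 = 20.05 mV.

V_B ≈ 20.1 mV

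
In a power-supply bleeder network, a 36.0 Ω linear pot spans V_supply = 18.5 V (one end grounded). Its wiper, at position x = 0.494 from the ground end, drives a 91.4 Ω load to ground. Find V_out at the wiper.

The pot divides into 18.22 Ω above the wiper and 17.78 Ω below.
(x·R_p) ‖ R_L = 14.89 Ω.
Loaded-divider output: V_out = 18.5 × 0.4497 = 8.320 V.

V_out ≈ 8.32 V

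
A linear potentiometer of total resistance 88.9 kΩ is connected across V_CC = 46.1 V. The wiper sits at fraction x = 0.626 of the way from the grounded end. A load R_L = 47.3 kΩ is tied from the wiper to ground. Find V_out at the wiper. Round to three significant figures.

Split the track: R_lower = x·R_p = 55.65 kΩ, R_upper = (1−x)·R_p = 33.25 kΩ.
Lower segment in parallel with the load: 55.65 ‖ 47.3 = 25.57 kΩ.
Then V_out = V_CC · 25.57/(33.25 + 25.57) = 20.04 V.

V_out ≈ 20.0 V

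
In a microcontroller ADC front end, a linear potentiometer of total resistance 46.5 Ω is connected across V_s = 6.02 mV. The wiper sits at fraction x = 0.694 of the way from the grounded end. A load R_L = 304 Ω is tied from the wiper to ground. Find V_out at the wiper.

V_out ≈ 4.05 mV

Lower segment x·R_p = 32.27 Ω; upper segment (1−x)·R_p = 14.23 Ω.
R_L loads the lower segment: effective lower R = 29.17 Ω.
Then V_out = V_s · 29.17/(14.23 + 29.17) = 4.046 mV.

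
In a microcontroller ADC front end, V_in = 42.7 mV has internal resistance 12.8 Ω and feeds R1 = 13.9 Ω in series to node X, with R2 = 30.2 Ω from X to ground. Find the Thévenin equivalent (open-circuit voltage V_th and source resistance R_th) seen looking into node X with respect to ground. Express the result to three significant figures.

R1' = 12.8 + 13.9 = 26.70 Ω (source resistance + R1).
V_th is the unloaded tap voltage: V_in · R2/(R1'+R2) = 42.7 × 0.5308 = 22.66 mV.
With V_in suppressed (replaced by a short), R_th = R1' ‖ R2 = (26.70 × 30.2)/(26.70 + 30.2) = 14.17 Ω.

V_th ≈ 22.7 mV, R_th ≈ 14.2 Ω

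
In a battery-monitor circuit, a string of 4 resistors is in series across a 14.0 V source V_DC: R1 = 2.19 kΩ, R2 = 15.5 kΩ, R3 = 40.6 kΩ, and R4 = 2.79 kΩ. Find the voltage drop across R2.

V ≈ 3.55 V

Series total: ΣR = 2.19 + 15.5 + 40.6 + 2.79 = 61.08 kΩ.
V = V_DC · R/ΣR = 14.0 × 0.2538 = 3.553 V.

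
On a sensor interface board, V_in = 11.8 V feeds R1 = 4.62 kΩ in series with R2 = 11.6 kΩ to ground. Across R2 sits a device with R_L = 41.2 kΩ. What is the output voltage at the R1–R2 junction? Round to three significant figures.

R2 ‖ R_L = (11.6 × 41.2)/(11.6 + 41.2) = 9.052 kΩ.
Now apply the divider: V_out = 11.8 × 0.6621 = 7.812 V.
(Unloaded it would be 8.44 V; the load pulls it down.)

V_out ≈ 7.81 V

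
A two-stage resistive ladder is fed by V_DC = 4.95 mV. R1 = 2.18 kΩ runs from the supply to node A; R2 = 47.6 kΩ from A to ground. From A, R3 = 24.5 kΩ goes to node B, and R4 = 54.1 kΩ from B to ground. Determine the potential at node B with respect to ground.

V_B ≈ 3.17 mV

The second stage (R3 + R4 = 78.60 kΩ) loads node A in parallel with R2.
R2 ‖ (R3+R4) = 29.65 kΩ.
So V_A = 4.95 × 0.9315 = 4.611 mV.
Then the unloaded second divider: V_B = V_A × R4/(R3+R4) = 4.611 × 0.6883 = 3.174 mV.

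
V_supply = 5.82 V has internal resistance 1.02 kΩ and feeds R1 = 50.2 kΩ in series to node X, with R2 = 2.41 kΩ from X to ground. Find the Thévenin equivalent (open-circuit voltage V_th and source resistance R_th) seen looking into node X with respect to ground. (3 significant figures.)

V_th ≈ 0.262 V, R_th ≈ 2.30 kΩ

R1' = 1.02 + 50.2 = 51.22 kΩ (source resistance + R1).
Open-circuit (no load on X): V_th = V_supply · R2/(R1' + R2) = 5.82 × 2.41/(51.22 + 2.41) = 0.2615 V.
With V_supply suppressed (replaced by a short), R_th = R1' ‖ R2 = (51.22 × 2.41)/(51.22 + 2.41) = 2.302 kΩ.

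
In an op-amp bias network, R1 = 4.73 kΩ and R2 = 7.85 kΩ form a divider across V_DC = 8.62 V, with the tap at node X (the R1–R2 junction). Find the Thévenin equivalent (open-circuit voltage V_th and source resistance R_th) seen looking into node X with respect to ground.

Open-circuit (no load on X): V_th = V_DC · R2/(R1 + R2) = 8.62 × 7.85/(4.730 + 7.85) = 5.379 V.
Zeroing V_DC shorts the top of R1 to ground, so R_th = R1 ‖ R2 = 2.952 kΩ.

V_th ≈ 5.38 V, R_th ≈ 2.95 kΩ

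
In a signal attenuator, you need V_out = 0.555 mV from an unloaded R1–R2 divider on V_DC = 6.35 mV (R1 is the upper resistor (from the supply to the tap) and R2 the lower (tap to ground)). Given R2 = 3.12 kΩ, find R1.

R1 ≈ 32.6 kΩ

V_out/V_DC = R2/(R1+R2) = 0.08740.
Rearranging, R1 = R2·(1−k)/k = 3.12 × 10.44 = 32.58 kΩ.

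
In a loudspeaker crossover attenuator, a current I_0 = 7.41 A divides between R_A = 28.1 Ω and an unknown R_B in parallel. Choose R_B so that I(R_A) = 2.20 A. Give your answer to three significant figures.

R_B ≈ 11.9 Ω

In a two-way split, I_A/I_0 = R_B/(R_A + R_B).
2.20/7.41 = R_B/(R_A + R_B) → R_B = R_A · (0.2969)/(1 − 0.2969) = 28.1 × 0.4223 = 11.87 Ω.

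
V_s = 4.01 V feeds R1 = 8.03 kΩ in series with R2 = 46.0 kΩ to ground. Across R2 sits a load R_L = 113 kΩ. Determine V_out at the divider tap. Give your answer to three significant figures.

V_out ≈ 3.22 V

First combine the lower leg with the load: R2 ‖ R_L = 32.69 kΩ.
Voltage divider with the loaded lower leg: V_out = 4.01 × 32.69/(8.03 + 32.69) = 4.01 × 0.8028 = 3.219 V.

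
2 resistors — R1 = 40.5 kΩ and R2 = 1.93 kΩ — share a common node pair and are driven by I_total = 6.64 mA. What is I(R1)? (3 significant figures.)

I ≈ 0.302 mA

With just two branches, the current splits inversely with resistance.
I(R1) = 6.64 × 1.93/(40.5 + 1.93) = 6.64 × 0.04549 = 0.3020 mA.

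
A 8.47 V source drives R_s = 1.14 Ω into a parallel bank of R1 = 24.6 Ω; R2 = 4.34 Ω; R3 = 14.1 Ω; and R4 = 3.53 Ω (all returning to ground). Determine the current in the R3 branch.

I ≈ 0.351 A

Parallel bank: R_p = 1/(1/24.6 + 1/4.34 + 1/14.1 + 1/3.53) = 1.599 Ω.
Node voltage V_A = V_s · R_p/(R_s + R_p) = 8.47 × 0.5838 = 4.945 V.
Branch current I = V_A/R3 = 4.945/14.1 = 0.3507 A.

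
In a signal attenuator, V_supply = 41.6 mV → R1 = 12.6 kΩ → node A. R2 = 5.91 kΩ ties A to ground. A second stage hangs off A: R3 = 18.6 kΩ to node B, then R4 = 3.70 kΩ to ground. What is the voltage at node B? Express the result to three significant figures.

V_B ≈ 1.87 mV

The second stage (R3 + R4 = 22.30 kΩ) loads node A in parallel with R2.
Effective lower resistance at A: R2 ‖ 22.30 = 4.672 kΩ.
So V_A = 41.6 × 0.2705 = 11.25 mV.
Then the unloaded second divider: V_B = V_A × R4/(R3+R4) = 11.25 × 0.1659 = 1.867 mV.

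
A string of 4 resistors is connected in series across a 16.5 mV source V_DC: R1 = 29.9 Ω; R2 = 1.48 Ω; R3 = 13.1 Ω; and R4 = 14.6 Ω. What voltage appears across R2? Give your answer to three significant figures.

Total series resistance ΣR = 29.9 + 1.48 + 13.1 + 14.6 = 59.08 Ω.
V = V_DC · R/ΣR = 16.5 × 0.02505 = 0.4133 mV.

V ≈ 0.413 mV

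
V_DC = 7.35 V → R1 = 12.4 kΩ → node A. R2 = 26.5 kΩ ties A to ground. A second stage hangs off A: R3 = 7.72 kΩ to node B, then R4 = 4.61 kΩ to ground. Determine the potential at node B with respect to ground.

V_B ≈ 1.11 V

Node A sees R2 in parallel with the series input of stage 2, R3 + R4 = 12.33 kΩ.
R2 ‖ (R3+R4) = 8.415 kΩ.
So V_A = 7.35 × 0.4043 = 2.971 V.
Then the unloaded second divider: V_B = V_A × R4/(R3+R4) = 2.971 × 0.3739 = 1.111 V.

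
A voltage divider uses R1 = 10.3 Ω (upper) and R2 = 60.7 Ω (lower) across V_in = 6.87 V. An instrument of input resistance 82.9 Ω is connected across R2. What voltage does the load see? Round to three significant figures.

V_out ≈ 5.31 V

The load sits in parallel with R2, giving an effective lower resistance R2' = R2·R_L/(R2+R_L) = 35.04 Ω.
Then V_out = V_in · R2'/(R1 + R2') = 6.87 × 35.04/45.34 = 5.309 V.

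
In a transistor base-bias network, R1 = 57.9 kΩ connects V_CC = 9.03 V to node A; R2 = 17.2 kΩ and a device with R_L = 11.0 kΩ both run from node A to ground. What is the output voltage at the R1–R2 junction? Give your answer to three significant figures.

R2 ‖ R_L = (17.2 × 11.0)/(17.2 + 11.0) = 6.709 kΩ.
Then V_out = V_CC · R2'/(R1 + R2') = 9.03 × 6.709/64.61 = 0.9377 V.
(Unloaded it would be 2.07 V; the load pulls it down.)

V_out ≈ 0.938 V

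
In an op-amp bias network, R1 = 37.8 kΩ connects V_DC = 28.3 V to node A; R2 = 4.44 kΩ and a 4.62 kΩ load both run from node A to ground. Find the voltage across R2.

V_out ≈ 1.60 V

R2 ‖ R_L = (4.44 × 4.62)/(4.44 + 4.62) = 2.264 kΩ.
Then V_out = V_DC · R2'/(R1 + R2') = 28.3 × 2.264/40.06 = 1.599 V.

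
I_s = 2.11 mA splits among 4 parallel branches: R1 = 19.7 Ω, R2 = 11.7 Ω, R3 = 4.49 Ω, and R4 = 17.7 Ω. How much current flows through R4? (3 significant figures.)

ΣG = 1/19.7 + 1/11.7 + 1/4.49 + 1/17.7 = 0.4154.
Current divider: I(R4) = I_s · G_k/ΣG = 2.11 × (0.05650/0.4154) = 2.11 × 0.1360 = 0.2869 mA.

I ≈ 0.287 mA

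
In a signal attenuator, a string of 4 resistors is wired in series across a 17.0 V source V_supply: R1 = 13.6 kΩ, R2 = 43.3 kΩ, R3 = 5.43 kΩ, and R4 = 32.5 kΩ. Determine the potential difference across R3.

Series total: ΣR = 13.6 + 43.3 + 5.43 + 32.5 = 94.83 kΩ.
By the voltage-divider rule, V = 17.0 × 5.430/94.83 = 0.9734 V.

V ≈ 0.973 V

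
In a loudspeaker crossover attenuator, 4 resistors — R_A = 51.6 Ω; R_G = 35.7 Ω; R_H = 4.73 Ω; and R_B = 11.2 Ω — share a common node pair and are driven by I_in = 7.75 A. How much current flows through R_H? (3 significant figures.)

I ≈ 4.71 A

Conductances: ΣG = 1/51.6 + 1/35.7 + 1/4.73 + 1/11.2 = 0.3481 (1/Ω).
By the current-divider rule, I = I_in · G_k/ΣG = 7.75 × 0.6074 = 4.707 A.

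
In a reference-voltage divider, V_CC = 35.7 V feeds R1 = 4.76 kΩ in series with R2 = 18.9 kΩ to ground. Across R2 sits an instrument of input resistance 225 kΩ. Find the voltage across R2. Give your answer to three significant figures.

First combine the lower leg with the load: R2 ‖ R_L = 17.44 kΩ.
Voltage divider with the loaded lower leg: V_out = 35.7 × 17.44/(4.76 + 17.44) = 35.7 × 0.7855 = 28.04 V.
(Unloaded it would be 28.5 V; the load pulls it down.)

V_out ≈ 28.0 V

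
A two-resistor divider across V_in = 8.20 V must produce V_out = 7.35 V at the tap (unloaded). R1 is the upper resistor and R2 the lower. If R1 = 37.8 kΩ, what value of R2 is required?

V_out/V_in = R2/(R1+R2) = 0.8963.
R2 = R1 · 0.8963/(1 − 0.8963) = 326.9 kΩ.

R2 ≈ 327 kΩ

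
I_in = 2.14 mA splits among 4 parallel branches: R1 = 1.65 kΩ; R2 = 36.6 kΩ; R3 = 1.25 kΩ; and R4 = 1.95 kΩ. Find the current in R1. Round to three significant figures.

Total conductance ΣG = 1/1.65 + 1/36.6 + 1/1.25 + 1/1.95 = 1.946 (units of 1/kΩ).
R1 takes the fraction G_k/ΣG = 0.6061/1.946 = 0.3114, so I = 2.14 × 0.3114 = 0.6664 mA.

I ≈ 0.666 mA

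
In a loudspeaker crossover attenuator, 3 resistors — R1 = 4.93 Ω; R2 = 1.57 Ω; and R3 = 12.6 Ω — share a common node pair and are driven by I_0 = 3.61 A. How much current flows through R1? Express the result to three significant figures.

I ≈ 0.797 A

ΣG = 1/4.93 + 1/1.57 + 1/12.6 = 0.9191.
By the current-divider rule, I = I_0 · G_k/ΣG = 3.61 × 0.2207 = 0.7967 A.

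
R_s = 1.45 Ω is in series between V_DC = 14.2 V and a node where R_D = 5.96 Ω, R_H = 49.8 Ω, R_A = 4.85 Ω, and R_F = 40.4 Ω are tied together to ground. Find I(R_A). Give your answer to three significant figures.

Equivalent of the parallel group: R_p = 2.388 Ω.
V_A by voltage divider: V_A = 14.2 × 2.388/(1.45 + 2.388) = 8.835 V.
Branch current I = V_A/R_A = 8.835/4.85 = 1.822 A.

I ≈ 1.82 A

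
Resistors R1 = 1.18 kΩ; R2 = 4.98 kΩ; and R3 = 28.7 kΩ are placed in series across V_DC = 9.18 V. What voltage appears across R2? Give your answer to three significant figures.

V ≈ 1.31 V

Total series resistance ΣR = 1.18 + 4.98 + 28.7 = 34.86 kΩ.
V = V_DC · R/ΣR = 9.18 × 0.1429 = 1.311 V.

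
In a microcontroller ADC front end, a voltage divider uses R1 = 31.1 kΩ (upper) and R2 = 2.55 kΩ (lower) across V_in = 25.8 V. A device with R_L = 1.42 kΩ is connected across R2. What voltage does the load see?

The load sits in parallel with R2, giving an effective lower resistance R2' = R2·R_L/(R2+R_L) = 0.9121 kΩ.
Voltage divider with the loaded lower leg: V_out = 25.8 × 0.9121/(31.1 + 0.9121) = 25.8 × 0.02849 = 0.7351 V.

V_out ≈ 0.735 V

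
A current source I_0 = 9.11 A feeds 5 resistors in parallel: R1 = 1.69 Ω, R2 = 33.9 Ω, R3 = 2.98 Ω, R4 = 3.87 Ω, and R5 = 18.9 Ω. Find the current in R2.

Total conductance ΣG = 1/1.69 + 1/33.9 + 1/2.98 + 1/3.87 + 1/18.9 = 1.268 (units of 1/Ω).
By the current-divider rule, I = I_0 · G_k/ΣG = 9.11 × 0.02326 = 0.2119 A.

I ≈ 0.212 A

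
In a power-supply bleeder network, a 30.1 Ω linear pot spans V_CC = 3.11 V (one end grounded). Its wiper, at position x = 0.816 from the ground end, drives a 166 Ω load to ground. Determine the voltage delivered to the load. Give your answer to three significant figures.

The pot divides into 5.538 Ω above the wiper and 24.56 Ω below.
Lower segment in parallel with the load: 24.56 ‖ 166 = 21.40 Ω.
Loaded-divider output: V_out = 3.11 × 0.7944 = 2.471 V.
(Unloaded: V_out = x·V_CC = 2.54 V.)

V_out ≈ 2.47 V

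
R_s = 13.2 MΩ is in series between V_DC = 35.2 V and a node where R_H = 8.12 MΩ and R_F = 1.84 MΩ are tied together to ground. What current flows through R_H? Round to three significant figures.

Parallel bank: R_p = 1/(1/8.12 + 1/1.84) = 1.500 MΩ.
V_A by voltage divider: V_A = 35.2 × 1.500/(13.2 + 1.500) = 3.592 V.
I(R_H) = V_A / R_H = 3.592/8.12 = 0.4424 µA.

I ≈ 0.442 µA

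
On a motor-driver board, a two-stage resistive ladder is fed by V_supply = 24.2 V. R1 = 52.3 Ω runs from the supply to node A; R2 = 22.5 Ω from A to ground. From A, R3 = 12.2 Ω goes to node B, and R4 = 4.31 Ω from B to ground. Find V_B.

V_B ≈ 0.973 V

Looking into the second stage from A: R3 + R4 = 16.51 Ω appears in parallel with R2.
R2 ‖ (R3+R4) = 9.523 Ω.
So V_A = 24.2 × 0.1540 = 3.728 V.
Then the unloaded second divider: V_B = V_A × R4/(R3+R4) = 3.728 × 0.2611 = 0.9731 V.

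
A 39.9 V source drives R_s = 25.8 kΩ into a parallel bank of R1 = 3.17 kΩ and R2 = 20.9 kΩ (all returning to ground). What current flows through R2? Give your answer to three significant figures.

I ≈ 0.184 mA

Equivalent of the parallel group: R_p = 2.753 kΩ.
Node voltage V_A = V_supply · R_p/(R_s + R_p) = 39.9 × 0.09640 = 3.846 V.
Branch current I = V_A/R2 = 3.846/20.9 = 0.1840 mA.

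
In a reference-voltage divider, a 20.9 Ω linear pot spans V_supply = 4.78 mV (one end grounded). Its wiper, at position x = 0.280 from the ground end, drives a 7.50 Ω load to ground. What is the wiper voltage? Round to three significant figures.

V_out ≈ 0.857 mV

Lower segment x·R_p = 5.852 Ω; upper segment (1−x)·R_p = 15.05 Ω.
Lower segment in parallel with the load: 5.852 ‖ 7.50 = 3.287 Ω.
V_out = 4.78 × 3.287/(15.05 + 3.287) = 0.8570 mV.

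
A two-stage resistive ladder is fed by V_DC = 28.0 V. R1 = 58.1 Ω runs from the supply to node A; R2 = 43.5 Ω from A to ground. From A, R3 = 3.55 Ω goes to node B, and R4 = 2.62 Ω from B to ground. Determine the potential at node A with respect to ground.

V_A ≈ 2.38 V

Node A sees R2 in parallel with the series input of stage 2, R3 + R4 = 6.170 Ω.
R2 ‖ (R3+R4) = 5.404 Ω.
So V_A = 28.0 × 0.08509 = 2.383 V.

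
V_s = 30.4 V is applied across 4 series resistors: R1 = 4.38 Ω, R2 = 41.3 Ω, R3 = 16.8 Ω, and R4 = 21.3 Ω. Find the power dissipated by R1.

ΣR = 83.78 Ω → I = 30.4/83.78 = 0.3629 A.
V(R1) = I·R = 1.589 V; P = V·I = 1.589 × 0.3629 = 0.5767 W.

P ≈ 0.577 W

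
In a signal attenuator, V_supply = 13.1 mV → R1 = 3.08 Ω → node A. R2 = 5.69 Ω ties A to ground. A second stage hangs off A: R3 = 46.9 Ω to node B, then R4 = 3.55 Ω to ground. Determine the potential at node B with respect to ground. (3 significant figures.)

The second stage (R3 + R4 = 50.45 Ω) loads node A in parallel with R2.
R2 ‖ (R3+R4) = 5.113 Ω.
So V_A = 13.1 × 0.6241 = 8.175 mV.
V_B = V_A × 0.07037 = 0.5753 mV.

V_B ≈ 0.575 mV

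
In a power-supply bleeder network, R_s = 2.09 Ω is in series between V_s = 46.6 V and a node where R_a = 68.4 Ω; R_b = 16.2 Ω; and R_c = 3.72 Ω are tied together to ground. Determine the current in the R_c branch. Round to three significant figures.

Equivalent of the parallel group: R_p = 2.897 Ω.
V_A = 46.6 × 2.897/4.987 = 27.07 V.
Branch current I = V_A/R_c = 27.07/3.72 = 7.277 A.

I ≈ 7.28 A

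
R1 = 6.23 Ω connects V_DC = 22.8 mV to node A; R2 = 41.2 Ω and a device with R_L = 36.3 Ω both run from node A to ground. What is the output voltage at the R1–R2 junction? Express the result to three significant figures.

R2 ‖ R_L = (41.2 × 36.3)/(41.2 + 36.3) = 19.30 Ω.
Now apply the divider: V_out = 22.8 × 0.7559 = 17.24 mV.

V_out ≈ 17.2 mV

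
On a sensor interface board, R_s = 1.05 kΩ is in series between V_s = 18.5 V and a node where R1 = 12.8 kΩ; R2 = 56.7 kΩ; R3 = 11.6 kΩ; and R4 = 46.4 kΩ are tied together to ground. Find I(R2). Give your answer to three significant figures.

I ≈ 0.269 mA

Combine the parallel branches: R_p = (1/12.8 + 1/56.7 + 1/11.6 + 1/46.4)⁻¹ = 4.914 kΩ.
V_A = 18.5 × 4.914/5.964 = 15.24 V.
Branch current I = V_A/R2 = 15.24/56.7 = 0.2688 mA.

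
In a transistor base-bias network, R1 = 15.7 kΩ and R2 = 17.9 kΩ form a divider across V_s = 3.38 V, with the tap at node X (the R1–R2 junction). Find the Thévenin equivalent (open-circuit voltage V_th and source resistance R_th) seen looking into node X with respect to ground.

With X open, the divider is unloaded: V_th = 3.38 × 17.9/33.60 = 1.801 V.
Looking into X with the source shorted: R_th = R1·R2/(R1+R2) = 15.70 × 17.9/33.60 = 8.364 kΩ.

V_th ≈ 1.80 V, R_th ≈ 8.36 kΩ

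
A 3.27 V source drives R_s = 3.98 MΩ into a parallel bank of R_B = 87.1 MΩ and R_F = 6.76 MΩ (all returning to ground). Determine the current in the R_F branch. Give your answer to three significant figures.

I ≈ 0.296 µA

Combine the parallel branches: R_p = (1/87.1 + 1/6.76)⁻¹ = 6.273 MΩ.
Node voltage V_A = V_in · R_p/(R_s + R_p) = 3.27 × 0.6118 = 2.001 V.
Branch current I = V_A/R_F = 2.001/6.76 = 0.2960 µA.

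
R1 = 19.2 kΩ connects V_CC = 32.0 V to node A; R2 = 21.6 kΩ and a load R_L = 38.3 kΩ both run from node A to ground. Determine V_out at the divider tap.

V_out ≈ 13.4 V

First combine the lower leg with the load: R2 ‖ R_L = 13.81 kΩ.
Then V_out = V_CC · R2'/(R1 + R2') = 32.0 × 13.81/33.01 = 13.39 V.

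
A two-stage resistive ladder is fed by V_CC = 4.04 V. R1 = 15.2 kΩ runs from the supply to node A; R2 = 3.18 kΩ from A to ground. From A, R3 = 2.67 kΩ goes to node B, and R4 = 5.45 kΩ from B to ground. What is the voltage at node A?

Looking into the second stage from A: R3 + R4 = 8.120 kΩ appears in parallel with R2.
Effective lower resistance at A: R2 ‖ 8.120 = 2.285 kΩ.
So V_A = 4.04 × 0.1307 = 0.5280 V.

V_A ≈ 0.528 V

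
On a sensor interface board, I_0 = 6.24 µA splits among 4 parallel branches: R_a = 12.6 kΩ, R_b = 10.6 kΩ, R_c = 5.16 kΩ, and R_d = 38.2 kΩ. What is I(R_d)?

ΣG = 1/12.6 + 1/10.6 + 1/5.16 + 1/38.2 = 0.3937.
R_d takes the fraction G_k/ΣG = 0.02618/0.3937 = 0.06650, so I = 6.24 × 0.06650 = 0.4149 µA.

I ≈ 0.415 µA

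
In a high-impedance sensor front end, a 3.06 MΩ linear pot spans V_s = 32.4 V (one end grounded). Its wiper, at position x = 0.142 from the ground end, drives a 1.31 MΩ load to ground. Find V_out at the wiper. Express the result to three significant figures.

V_out ≈ 3.58 V

The pot divides into 2.625 MΩ above the wiper and 0.4345 MΩ below.
Lower segment in parallel with the load: 0.4345 ‖ 1.31 = 0.3263 MΩ.
V_out = 32.4 × 0.3263/(2.625 + 0.3263) = 3.582 V.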